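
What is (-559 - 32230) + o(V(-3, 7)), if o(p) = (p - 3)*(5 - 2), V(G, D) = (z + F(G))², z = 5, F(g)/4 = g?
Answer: -32651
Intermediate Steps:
F(g) = 4*g
V(G, D) = (5 + 4*G)²
o(p) = -9 + 3*p (o(p) = (-3 + p)*3 = -9 + 3*p)
(-559 - 32230) + o(V(-3, 7)) = (-559 - 32230) + (-9 + 3*(5 + 4*(-3))²) = -32789 + (-9 + 3*(5 - 12)²) = -32789 + (-9 + 3*(-7)²) = -32789 + (-9 + 3*49) = -32789 + (-9 + 147) = -32789 + 138 = -32651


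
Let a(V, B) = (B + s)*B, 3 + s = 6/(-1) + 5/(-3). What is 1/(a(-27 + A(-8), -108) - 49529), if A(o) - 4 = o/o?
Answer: -1/36713 ≈ -2.7238e-5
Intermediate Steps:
A(o) = 5 (A(o) = 4 + o/o = 4 + 1 = 5)
s = -32/3 (s = -3 + (6/(-1) + 5/(-3)) = -3 + (6*(-1) + 5*(-⅓)) = -3 + (-6 - 5/3) = -3 - 23/3 = -32/3 ≈ -10.667)
a(V, B) = B*(-32/3 + B) (a(V, B) = (B - 32/3)*B = (-32/3 + B)*B = B*(-32/3 + B))
1/(a(-27 + A(-8), -108) - 49529) = 1/((⅓)*(-108)*(-32 + 3*(-108)) - 49529) = 1/((⅓)*(-108)*(-32 - 324) - 49529) = 1/((⅓)*(-108)*(-356) - 49529) = 1/(12816 - 49529) = 1/(-36713) = -1/36713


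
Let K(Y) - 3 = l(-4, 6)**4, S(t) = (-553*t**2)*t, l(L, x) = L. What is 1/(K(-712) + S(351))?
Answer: -1/23913683444 ≈ -4.1817e-11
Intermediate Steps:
S(t) = -553*t**3
K(Y) = 259 (K(Y) = 3 + (-4)**4 = 3 + 256 = 259)
1/(K(-712) + S(351)) = 1/(259 - 553*351**3) = 1/(259 - 553*43243551) = 1/(259 - 23913683703) = 1/(-23913683444) = -1/23913683444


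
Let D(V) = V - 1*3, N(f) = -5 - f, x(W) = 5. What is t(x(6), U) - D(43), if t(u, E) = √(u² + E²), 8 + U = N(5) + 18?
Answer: -35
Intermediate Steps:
D(V) = -3 + V (D(V) = V - 3 = -3 + V)
U = 0 (U = -8 + ((-5 - 1*5) + 18) = -8 + ((-5 - 5) + 18) = -8 + (-10 + 18) = -8 + 8 = 0)
t(u, E) = √(E² + u²)
t(x(6), U) - D(43) = √(0² + 5²) - (-3 + 43) = √(0 + 25) - 1*40 = √25 - 40 = 5 - 40 = -35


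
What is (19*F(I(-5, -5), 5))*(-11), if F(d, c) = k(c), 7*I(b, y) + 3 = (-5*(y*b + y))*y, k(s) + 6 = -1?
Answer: 1463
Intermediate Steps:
k(s) = -7 (k(s) = -6 - 1 = -7)
I(b, y) = -3/7 + y*(-5*y - 5*b*y)/7 (I(b, y) = -3/7 + ((-5*(y*b + y))*y)/7 = -3/7 + ((-5*(b*y + y))*y)/7 = -3/7 + ((-5*(y + b*y))*y)/7 = -3/7 + ((-5*y - 5*b*y)*y)/7 = -3/7 + (y*(-5*y - 5*b*y))/7 = -3/7 + y*(-5*y - 5*b*y)/7)
F(d, c) = -7
(19*F(I(-5, -5), 5))*(-11) = (19*(-7))*(-11) = -133*(-11) = 1463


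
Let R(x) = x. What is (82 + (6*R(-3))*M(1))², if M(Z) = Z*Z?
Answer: 4096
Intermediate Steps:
M(Z) = Z²
(82 + (6*R(-3))*M(1))² = (82 + (6*(-3))*1²)² = (82 - 18*1)² = (82 - 18)² = 64² = 4096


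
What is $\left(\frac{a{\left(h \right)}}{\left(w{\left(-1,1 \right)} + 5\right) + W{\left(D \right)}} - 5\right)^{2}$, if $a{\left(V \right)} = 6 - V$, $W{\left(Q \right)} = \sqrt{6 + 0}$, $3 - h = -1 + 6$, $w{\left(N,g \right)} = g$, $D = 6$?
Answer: $\frac{899}{75} + \frac{136 \sqrt{6}}{75} \approx 16.428$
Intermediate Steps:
$h = -2$ ($h = 3 - \left(-1 + 6\right) = 3 - 5 = -2$)
$W{\left(Q \right)} = \sqrt{6}$
$\left(\frac{a{\left(h \right)}}{\left(w{\left(-1,1 \right)} + 5\right) + W{\left(D \right)}} - 5\right)^{2} = \left(\frac{6 - -2}{\left(1 + 5\right) + \sqrt{6}} - 5\right)^{2} = \left(\frac{6 + 2}{6 + \sqrt{6}} - 5\right)^{2} = \left(\frac{8}{6 + \sqrt{6}} - 5\right)^{2} = \left(-5 + \frac{8}{6 + \sqrt{6}}\right)^{2}$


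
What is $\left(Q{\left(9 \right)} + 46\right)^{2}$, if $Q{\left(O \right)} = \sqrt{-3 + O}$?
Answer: $\left(46 + \sqrt{6}\right)^{2} \approx 2347.4$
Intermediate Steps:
$\left(Q{\left(9 \right)} + 46\right)^{2} = \left(\sqrt{-3 + 9} + 46\right)^{2} = \left(\sqrt{6} + 46\right)^{2} = \left(46 + \sqrt{6}\right)^{2}$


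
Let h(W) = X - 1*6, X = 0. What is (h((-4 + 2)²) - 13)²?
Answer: 361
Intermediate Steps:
h(W) = -6 (h(W) = 0 - 1*6 = 0 - 6 = -6)
(h((-4 + 2)²) - 13)² = (-6 - 13)² = (-19)² = 361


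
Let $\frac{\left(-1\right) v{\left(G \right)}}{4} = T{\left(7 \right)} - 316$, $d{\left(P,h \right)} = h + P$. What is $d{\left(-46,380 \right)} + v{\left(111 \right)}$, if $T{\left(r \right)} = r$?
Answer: $1570$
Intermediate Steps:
$d{\left(P,h \right)} = P + h$
$v{\left(G \right)} = 1236$ ($v{\left(G \right)} = - 4 \left(7 - 316\right) = \left(-4\right) \left(-309\right) = 1236$)
$d{\left(-46,380 \right)} + v{\left(111 \right)} = \left(-46 + 380\right) + 1236 = 334 + 1236 = 1570$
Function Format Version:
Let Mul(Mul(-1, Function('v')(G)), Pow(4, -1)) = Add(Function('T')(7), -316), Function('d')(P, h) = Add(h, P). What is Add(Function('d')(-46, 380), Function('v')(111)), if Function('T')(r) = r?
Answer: 1570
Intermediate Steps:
Function('d')(P, h) = Add(P, h)
Function('v')(G) = 1236 (Function('v')(G) = Mul(-4, Add(7, -316)) = Mul(-4, -309) = 1236)
Add(Function('d')(-46, 380), Function('v')(111)) = Add(Add(-46, 380), 1236) = Add(334, 1236) = 1570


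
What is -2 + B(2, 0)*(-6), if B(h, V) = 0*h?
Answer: -2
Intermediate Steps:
B(h, V) = 0
-2 + B(2, 0)*(-6) = -2 + 0*(-6) = -2 + 0 = -2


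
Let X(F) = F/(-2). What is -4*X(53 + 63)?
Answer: 232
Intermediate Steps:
X(F) = -F/2 (X(F) = F*(-½) = -F/2)
-4*X(53 + 63) = -(-2)*(53 + 63) = -(-2)*116 = -4*(-58) = 232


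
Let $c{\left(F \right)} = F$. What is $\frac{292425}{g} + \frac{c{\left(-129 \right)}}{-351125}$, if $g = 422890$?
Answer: $\frac{20546456187}{29697450250} \approx 0.69186$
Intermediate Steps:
$\frac{292425}{g} + \frac{c{\left(-129 \right)}}{-351125} = \frac{292425}{422890} - \frac{129}{-351125} = 292425 \cdot \frac{1}{422890} - - \frac{129}{351125} = \frac{58485}{84578} + \frac{129}{351125} = \frac{20546456187}{29697450250}$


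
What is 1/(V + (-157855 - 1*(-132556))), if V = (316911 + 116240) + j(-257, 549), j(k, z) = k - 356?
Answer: 1/407239 ≈ 2.4556e-6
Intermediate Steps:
j(k, z) = -356 + k
V = 432538 (V = (316911 + 116240) + (-356 - 257) = 433151 - 613 = 432538)
1/(V + (-157855 - 1*(-132556))) = 1/(432538 + (-157855 - 1*(-132556))) = 1/(432538 + (-157855 + 132556)) = 1/(432538 - 25299) = 1/407239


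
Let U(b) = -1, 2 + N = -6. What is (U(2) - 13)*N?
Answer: 112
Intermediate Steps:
N = -8 (N = -2 - 6 = -8)
(U(2) - 13)*N = (-1 - 13)*(-8) = -14*(-8) = 112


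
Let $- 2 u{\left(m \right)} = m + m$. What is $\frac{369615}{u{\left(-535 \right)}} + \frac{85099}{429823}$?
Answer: $\frac{31782911222}{45991061} \approx 691.07$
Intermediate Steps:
$u{\left(m \right)} = - m$ ($u{\left(m \right)} = - \frac{m + m}{2} = - \frac{2 m}{2} = - m$)
$\frac{369615}{u{\left(-535 \right)}} + \frac{85099}{429823} = \frac{369615}{\left(-1\right) \left(-535\right)} + \frac{85099}{429823} = \frac{369615}{535} + 85099 \cdot \frac{1}{429823} = 369615 \cdot \frac{1}{535} + \frac{85099}{429823} = \frac{73923}{107} + \frac{85099}{429823} = \frac{31782911222}{45991061}$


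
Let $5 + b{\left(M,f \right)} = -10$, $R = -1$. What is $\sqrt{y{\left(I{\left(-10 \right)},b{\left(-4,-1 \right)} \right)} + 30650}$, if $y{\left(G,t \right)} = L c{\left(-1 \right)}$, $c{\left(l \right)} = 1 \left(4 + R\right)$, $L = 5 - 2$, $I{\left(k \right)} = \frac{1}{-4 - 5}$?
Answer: $\sqrt{30659} \approx 175.1$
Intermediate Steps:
$b{\left(M,f \right)} = -15$ ($b{\left(M,f \right)} = -5 - 10 = -15$)
$I{\left(k \right)} = - \frac{1}{9}$ ($I{\left(k \right)} = \frac{1}{-9} = - \frac{1}{9}$)
$L = 3$
$c{\left(l \right)} = 3$ ($c{\left(l \right)} = 1 \left(4 - 1\right) = 1 \cdot 3 = 3$)
$y{\left(G,t \right)} = 9$ ($y{\left(G,t \right)} = 3 \cdot 3 = 9$)
$\sqrt{y{\left(I{\left(-10 \right)},b{\left(-4,-1 \right)} \right)} + 30650} = \sqrt{9 + 30650} = \sqrt{30659}$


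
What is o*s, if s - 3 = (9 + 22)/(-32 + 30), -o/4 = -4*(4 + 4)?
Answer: -1600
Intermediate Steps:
o = 128 (o = -(-16)*(4 + 4) = -(-16)*8 = -4*(-32) = 128)
s = -25/2 (s = 3 + (9 + 22)/(-32 + 30) = 3 + 31/(-2) = 3 + 31*(-½) = 3 - 31/2 = -25/2 ≈ -12.500)
o*s = 128*(-25/2) = -1600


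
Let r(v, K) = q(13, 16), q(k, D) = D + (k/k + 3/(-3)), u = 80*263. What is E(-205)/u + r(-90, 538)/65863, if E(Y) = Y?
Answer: -2633055/277151504 ≈ -0.0095004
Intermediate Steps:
u = 21040
q(k, D) = D (q(k, D) = D + (1 + 3*(-⅓)) = D + (1 - 1) = D + 0 = D)
r(v, K) = 16
E(-205)/u + r(-90, 538)/65863 = -205/21040 + 16/65863 = -205*1/21040 + 16*(1/65863) = -41/4208 + 16/65863 = -2633055/277151504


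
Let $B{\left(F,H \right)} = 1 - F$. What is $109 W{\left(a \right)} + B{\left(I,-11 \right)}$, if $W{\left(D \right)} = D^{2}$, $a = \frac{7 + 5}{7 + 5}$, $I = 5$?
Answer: $105$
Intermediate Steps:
$a = 1$ ($a = \frac{12}{12} = 12 \cdot \frac{1}{12} = 1$)
$109 W{\left(a \right)} + B{\left(I,-11 \right)} = 109 \cdot 1^{2} + \left(1 - 5\right) = 109 \cdot 1 + \left(1 - 5\right) = 109 - 4 = 105$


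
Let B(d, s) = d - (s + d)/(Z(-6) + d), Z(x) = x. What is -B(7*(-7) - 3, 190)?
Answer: 1439/29 ≈ 49.621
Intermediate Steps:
B(d, s) = d - (d + s)/(-6 + d) (B(d, s) = d - (s + d)/(-6 + d) = d - (d + s)/(-6 + d))
-B(7*(-7) - 3, 190) = -((7*(-7) - 3)**2 - 1*190 - 7*(7*(-7) - 3))/(-6 + (7*(-7) - 3)) = -((-49 - 3)**2 - 190 - 7*(-49 - 3))/(-6 + (-49 - 3)) = -((-52)**2 - 190 - 7*(-52))/(-6 - 52) = -(2704 - 190 + 364)/(-58) = -(-1)*2878/58 = -1*(-1439/29) = 1439/29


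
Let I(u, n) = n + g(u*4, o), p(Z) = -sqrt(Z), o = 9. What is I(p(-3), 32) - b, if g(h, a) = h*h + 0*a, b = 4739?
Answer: -4755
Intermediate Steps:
g(h, a) = h**2 (g(h, a) = h**2 + 0 = h**2)
I(u, n) = n + 16*u**2 (I(u, n) = n + (u*4)**2 = n + (4*u)**2 = n + 16*u**2)
I(p(-3), 32) - b = (32 + 16*(-sqrt(-3))**2) - 1*4739 = (32 + 16*(-I*sqrt(3))**2) - 4739 = (32 + 16*(-3)) - 4739 = (32 - 48) - 4739 = -16 - 4739 = -4755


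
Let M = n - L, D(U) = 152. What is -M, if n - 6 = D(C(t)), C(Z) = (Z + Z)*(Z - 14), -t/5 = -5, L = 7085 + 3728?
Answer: 10655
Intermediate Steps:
L = 10813
t = 25 (t = -5*(-5) = 25)
C(Z) = 2*Z*(-14 + Z) (C(Z) = (2*Z)*(-14 + Z) = 2*Z*(-14 + Z))
n = 158 (n = 6 + 152 = 158)
M = -10655 (M = 158 - 1*10813 = 158 - 10813 = -10655)
-M = -1*(-10655) = 10655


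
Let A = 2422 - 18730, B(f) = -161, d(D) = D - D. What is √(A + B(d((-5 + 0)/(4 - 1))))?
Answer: I*√16469 ≈ 128.33*I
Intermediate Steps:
d(D) = 0
A = -16308
√(A + B(d((-5 + 0)/(4 - 1)))) = √(-16308 - 161) = √(-16469) = I*√16469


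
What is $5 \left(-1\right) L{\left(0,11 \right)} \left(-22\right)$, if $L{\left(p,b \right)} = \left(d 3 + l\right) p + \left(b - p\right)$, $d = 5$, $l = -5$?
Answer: $1210$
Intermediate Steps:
$L{\left(p,b \right)} = b + 9 p$ ($L{\left(p,b \right)} = \left(5 \cdot 3 - 5\right) p + \left(b - p\right) = \left(15 - 5\right) p + \left(b - p\right) = 10 p + \left(b - p\right) = b + 9 p$)
$5 \left(-1\right) L{\left(0,11 \right)} \left(-22\right) = 5 \left(-1\right) \left(11 + 9 \cdot 0\right) \left(-22\right) = - 5 \left(11 + 0\right) \left(-22\right) = \left(-5\right) 11 \left(-22\right) = \left(-55\right) \left(-22\right) = 1210$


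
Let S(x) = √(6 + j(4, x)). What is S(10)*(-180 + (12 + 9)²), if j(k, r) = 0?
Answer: 261*√6 ≈ 639.32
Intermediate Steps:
S(x) = √6 (S(x) = √(6 + 0) = √6)
S(10)*(-180 + (12 + 9)²) = √6*(-180 + (12 + 9)²) = √6*(-180 + 21²) = √6*(-180 + 441) = √6*261 = 261*√6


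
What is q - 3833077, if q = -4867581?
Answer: -8700658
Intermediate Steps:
q - 3833077 = -4867581 - 3833077 = -8700658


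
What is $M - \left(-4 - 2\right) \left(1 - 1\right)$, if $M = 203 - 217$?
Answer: $-14$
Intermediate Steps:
$M = -14$
$M - \left(-4 - 2\right) \left(1 - 1\right) = -14 - \left(-4 - 2\right) \left(1 - 1\right) = -14 - \left(-6\right) 0 = -14 - 0 = -14 + 0 = -14$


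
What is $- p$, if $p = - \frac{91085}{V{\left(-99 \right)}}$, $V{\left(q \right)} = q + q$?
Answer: $- \frac{91085}{198} \approx -460.03$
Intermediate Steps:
$V{\left(q \right)} = 2 q$
$p = \frac{91085}{198}$ ($p = - \frac{91085}{2 \left(-99\right)} = - \frac{91085}{-198} = \left(-91085\right) \left(- \frac{1}{198}\right) = \frac{91085}{198} \approx 460.03$)
$- p = \left(-1\right) \frac{91085}{198} = - \frac{91085}{198}$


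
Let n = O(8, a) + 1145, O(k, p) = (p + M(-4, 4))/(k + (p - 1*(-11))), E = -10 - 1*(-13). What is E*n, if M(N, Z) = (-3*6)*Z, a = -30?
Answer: 38091/11 ≈ 3462.8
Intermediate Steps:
M(N, Z) = -18*Z
E = 3 (E = -10 + 13 = 3)
O(k, p) = (-72 + p)/(11 + k + p) (O(k, p) = (p - 18*4)/(k + (p - 1*(-11))) = (p - 72)/(k + (p + 11)) = (-72 + p)/(k + (11 + p)) = (-72 + p)/(11 + k + p))
n = 12697/11 (n = (-72 - 30)/(11 + 8 - 30) + 1145 = -102/(-11) + 1145 = -1/11*(-102) + 1145 = 102/11 + 1145 = 12697/11 ≈ 1154.3)
E*n = 3*(12697/11) = 38091/11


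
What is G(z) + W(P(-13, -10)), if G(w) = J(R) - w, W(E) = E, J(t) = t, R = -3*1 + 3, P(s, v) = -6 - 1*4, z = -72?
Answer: 62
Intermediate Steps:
P(s, v) = -10 (P(s, v) = -6 - 4 = -10)
R = 0 (R = -3 + 3 = 0)
G(w) = -w (G(w) = 0 - w = -w)
G(z) + W(P(-13, -10)) = -1*(-72) - 10 = 72 - 10 = 62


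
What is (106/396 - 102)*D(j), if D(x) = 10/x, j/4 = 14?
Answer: -100715/5544 ≈ -18.166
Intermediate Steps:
j = 56 (j = 4*14 = 56)
(106/396 - 102)*D(j) = (106/396 - 102)*(10/56) = (106*(1/396) - 102)*(10*(1/56)) = (53/198 - 102)*(5/28) = -20143/198*5/28 = -100715/5544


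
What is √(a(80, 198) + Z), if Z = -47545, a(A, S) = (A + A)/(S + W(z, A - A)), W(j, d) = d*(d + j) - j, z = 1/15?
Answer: I*√419100195145/2969 ≈ 218.05*I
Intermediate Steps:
z = 1/15 ≈ 0.066667
W(j, d) = -j + d*(d + j)
a(A, S) = 2*A/(-1/15 + S) (a(A, S) = (A + A)/(S + ((A - A)² - 1*1/15 + (A - A)*(1/15))) = (2*A)/(S + (0² - 1/15 + 0*(1/15))) = (2*A)/(S + (0 - 1/15 + 0)) = (2*A)/(S - 1/15) = (2*A)/(-1/15 + S) = 2*A/(-1/15 + S))
√(a(80, 198) + Z) = √(30*80/(-1 + 15*198) - 47545) = √(30*80/(-1 + 2970) - 47545) = √(30*80/2969 - 47545) = √(30*80*(1/2969) - 47545) = √(2400/2969 - 47545) = √(-141158705/2969) = I*√419100195145/2969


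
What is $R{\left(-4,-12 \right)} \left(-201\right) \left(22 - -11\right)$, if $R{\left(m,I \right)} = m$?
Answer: $26532$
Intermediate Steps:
$R{\left(-4,-12 \right)} \left(-201\right) \left(22 - -11\right) = \left(-4\right) \left(-201\right) \left(22 - -11\right) = 804 \left(22 + 11\right) = 804 \cdot 33 = 26532$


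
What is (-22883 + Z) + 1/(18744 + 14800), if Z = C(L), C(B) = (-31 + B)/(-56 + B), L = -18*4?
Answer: -12280965737/536704 ≈ -22882.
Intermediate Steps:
L = -72
C(B) = (-31 + B)/(-56 + B)
Z = 103/128 (Z = (-31 - 72)/(-56 - 72) = -103/(-128) = -1/128*(-103) = 103/128 ≈ 0.80469)
(-22883 + Z) + 1/(18744 + 14800) = (-22883 + 103/128) + 1/(18744 + 14800) = -2928921/128 + 1/33544 = -12280965737/536704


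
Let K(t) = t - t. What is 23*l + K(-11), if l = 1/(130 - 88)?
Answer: 23/42 ≈ 0.54762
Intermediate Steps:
K(t) = 0
l = 1/42 ≈ 0.023810
23*l + K(-11) = 23*(1/42) + 0 = 23/42 + 0 = 23/42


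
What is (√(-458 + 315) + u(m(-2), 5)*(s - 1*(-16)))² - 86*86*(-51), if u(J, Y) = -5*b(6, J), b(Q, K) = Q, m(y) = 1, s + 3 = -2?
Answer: 485953 - 660*I*√143 ≈ 4.8595e+5 - 7892.5*I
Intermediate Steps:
s = -5 (s = -3 - 2 = -5)
u(J, Y) = -30 (u(J, Y) = -5*6 = -30)
(√(-458 + 315) + u(m(-2), 5)*(s - 1*(-16)))² - 86*86*(-51) = (√(-458 + 315) - 30*(-5 - 1*(-16)))² - 86*86*(-51) = (√(-143) - 30*(-5 + 16))² - 7396*(-51) = (I*√143 - 30*11)² - 1*(-377196) = (I*√143 - 330)² + 377196 = (-330 + I*√143)² + 377196 = 377196 + (-330 + I*√143)²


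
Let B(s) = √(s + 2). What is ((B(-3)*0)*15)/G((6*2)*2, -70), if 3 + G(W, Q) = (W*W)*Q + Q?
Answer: 0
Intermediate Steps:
B(s) = √(2 + s)
G(W, Q) = -3 + Q + Q*W² (G(W, Q) = -3 + ((W*W)*Q + Q) = -3 + (W²*Q + Q) = -3 + (Q*W² + Q) = -3 + (Q + Q*W²) = -3 + Q + Q*W²)
((B(-3)*0)*15)/G((6*2)*2, -70) = ((√(2 - 3)*0)*15)/(-3 - 70 - 70*((6*2)*2)²) = ((√(-1)*0)*15)/(-3 - 70 - 70*(12*2)²) = ((I*0)*15)/(-3 - 70 - 70*24²) = (0*15)/(-3 - 70 - 70*576) = 0/(-3 - 70 - 40320) = 0/(-40393) = 0*(-1/40393) = 0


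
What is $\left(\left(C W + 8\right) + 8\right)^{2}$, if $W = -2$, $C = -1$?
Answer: $324$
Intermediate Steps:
$\left(\left(C W + 8\right) + 8\right)^{2} = \left(\left(\left(-1\right) \left(-2\right) + 8\right) + 8\right)^{2} = \left(\left(2 + 8\right) + 8\right)^{2} = \left(10 + 8\right)^{2} = 18^{2} = 324$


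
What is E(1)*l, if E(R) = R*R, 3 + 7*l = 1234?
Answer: 1231/7 ≈ 175.86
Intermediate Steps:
l = 1231/7 (l = -3/7 + (⅐)*1234 = -3/7 + 1234/7 = 1231/7 ≈ 175.86)
E(R) = R²
E(1)*l = 1²*(1231/7) = 1*(1231/7) = 1231/7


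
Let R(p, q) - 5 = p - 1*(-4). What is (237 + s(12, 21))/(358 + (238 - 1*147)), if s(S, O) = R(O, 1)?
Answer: 267/449 ≈ 0.59466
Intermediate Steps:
R(p, q) = 9 + p (R(p, q) = 5 + (p - 1*(-4)) = 5 + (p + 4) = 5 + (4 + p) = 9 + p)
s(S, O) = 9 + O
(237 + s(12, 21))/(358 + (238 - 1*147)) = (237 + (9 + 21))/(358 + (238 - 1*147)) = (237 + 30)/(358 + (238 - 147)) = 267/(358 + 91) = 267/449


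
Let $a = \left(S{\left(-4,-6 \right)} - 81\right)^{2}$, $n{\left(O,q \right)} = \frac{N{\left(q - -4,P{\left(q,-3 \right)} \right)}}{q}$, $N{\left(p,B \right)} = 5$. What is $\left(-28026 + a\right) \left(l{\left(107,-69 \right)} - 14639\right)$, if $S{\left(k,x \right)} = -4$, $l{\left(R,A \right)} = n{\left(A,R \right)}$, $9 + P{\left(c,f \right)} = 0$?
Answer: $\frac{32582020768}{107} \approx 3.045 \cdot 10^{8}$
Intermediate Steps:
$P{\left(c,f \right)} = -9$ ($P{\left(c,f \right)} = -9 + 0 = -9$)
$n{\left(O,q \right)} = \frac{5}{q}$
$l{\left(R,A \right)} = \frac{5}{R}$
$a = 7225$ ($a = \left(-4 - 81\right)^{2} = \left(-85\right)^{2} = 7225$)
$\left(-28026 + a\right) \left(l{\left(107,-69 \right)} - 14639\right) = \left(-28026 + 7225\right) \left(\frac{5}{107} - 14639\right) = - 20801 \left(5 \cdot \frac{1}{107} - 14639\right) = - 20801 \left(\frac{5}{107} - 14639\right) = \left(-20801\right) \left(- \frac{1566368}{107}\right) = \frac{32582020768}{107}$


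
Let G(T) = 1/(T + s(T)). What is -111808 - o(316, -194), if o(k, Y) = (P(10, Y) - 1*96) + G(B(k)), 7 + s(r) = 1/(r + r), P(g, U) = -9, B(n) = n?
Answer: -21814367799/195289 ≈ -1.1170e+5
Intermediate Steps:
s(r) = -7 + 1/(2*r) (s(r) = -7 + 1/(r + r) = -7 + 1/(2*r))
G(T) = 1/(-7 + T + 1/(2*T)) (G(T) = 1/(T + (-7 + 1/(2*T))) = 1/(-7 + T + 1/(2*T)))
o(k, Y) = -105 + 2*k/(1 + 2*k*(-7 + k)) (o(k, Y) = (-9 - 1*96) + 2*k/(1 + 2*k*(-7 + k)) = (-9 - 96) + 2*k/(1 + 2*k*(-7 + k)) = -105 + 2*k/(1 + 2*k*(-7 + k)))
-111808 - o(316, -194) = -111808 - (-105 + 1/(-7 + 316 + (½)/316)) = -111808 - (-105 + 1/(-7 + 316 + (½)*(1/316))) = -111808 - (-105 + 1/(-7 + 316 + 1/632)) = -111808 - (-105 + 1/(195289/632)) = -111808 - (-105 + 632/195289) = -111808 - 1*(-20504713/195289) = -111808 + 20504713/195289 = -21814367799/195289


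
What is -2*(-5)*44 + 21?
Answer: 461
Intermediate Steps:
-2*(-5)*44 + 21 = 10*44 + 21 = 440 + 21 = 461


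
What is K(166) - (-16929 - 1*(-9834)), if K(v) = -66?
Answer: 7029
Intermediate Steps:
K(166) - (-16929 - 1*(-9834)) = -66 - (-16929 - 1*(-9834)) = -66 - (-16929 + 9834) = -66 - 1*(-7095) = -66 + 7095 = 7029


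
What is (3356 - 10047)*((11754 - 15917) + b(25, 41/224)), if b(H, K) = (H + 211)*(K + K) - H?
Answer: 768427895/28 ≈ 2.7444e+7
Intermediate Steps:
b(H, K) = -H + 2*K*(211 + H) (b(H, K) = (211 + H)*(2*K) - H = 2*K*(211 + H) - H = -H + 2*K*(211 + H))
(3356 - 10047)*((11754 - 15917) + b(25, 41/224)) = (3356 - 10047)*((11754 - 15917) + (-1*25 + 422*(41/224) + 2*25*(41/224))) = -6691*(-4163 + (-25 + 422*(41*(1/224)) + 2*25*(41*(1/224)))) = -6691*(-4163 + (-25 + 422*(41/224) + 2*25*(41/224))) = -6691*(-4163 + (-25 + 8651/112 + 1025/112)) = -6691*(-4163 + 1719/28) = -6691*(-114845/28) = 768427895/28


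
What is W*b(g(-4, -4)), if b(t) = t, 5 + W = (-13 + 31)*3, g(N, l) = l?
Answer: -196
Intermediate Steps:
W = 49 (W = -5 + (-13 + 31)*3 = -5 + 18*3 = -5 + 54 = 49)
W*b(g(-4, -4)) = 49*(-4) = -196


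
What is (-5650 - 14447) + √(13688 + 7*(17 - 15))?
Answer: -20097 + √13702 ≈ -19980.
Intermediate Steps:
(-5650 - 14447) + √(13688 + 7*(17 - 15)) = -20097 + √(13688 + 7*2) = -20097 + √(13688 + 14) = -20097 + √13702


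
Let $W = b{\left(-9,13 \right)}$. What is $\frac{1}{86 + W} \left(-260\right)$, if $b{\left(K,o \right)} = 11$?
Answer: $- \frac{260}{97} \approx -2.6804$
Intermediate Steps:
$W = 11$
$\frac{1}{86 + W} \left(-260\right) = \frac{1}{86 + 11} \left(-260\right) = \frac{1}{97} \left(-260\right) = - \frac{260}{97}$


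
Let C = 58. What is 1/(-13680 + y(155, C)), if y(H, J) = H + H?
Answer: -1/13370 ≈ -7.4794e-5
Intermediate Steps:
y(H, J) = 2*H
1/(-13680 + y(155, C)) = 1/(-13680 + 2*155) = 1/(-13680 + 310) = 1/(-13370) = -1/13370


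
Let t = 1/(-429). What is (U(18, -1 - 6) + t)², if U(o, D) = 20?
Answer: 73599241/184041 ≈ 399.91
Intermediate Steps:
t = -1/429 ≈ -0.0023310
(U(18, -1 - 6) + t)² = (20 - 1/429)² = (8579/429)² = 73599241/184041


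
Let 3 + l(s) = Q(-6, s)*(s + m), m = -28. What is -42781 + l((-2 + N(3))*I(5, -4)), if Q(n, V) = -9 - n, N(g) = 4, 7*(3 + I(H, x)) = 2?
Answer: -298786/7 ≈ -42684.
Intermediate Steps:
I(H, x) = -19/7 (I(H, x) = -3 + (1/7)*2 = -3 + 2/7 = -19/7)
l(s) = 81 - 3*s (l(s) = -3 + (-9 - 1*(-6))*(s - 28) = -3 + (-9 + 6)*(-28 + s) = -3 - 3*(-28 + s) = -3 + (84 - 3*s) = 81 - 3*s)
-42781 + l((-2 + N(3))*I(5, -4)) = -42781 + (81 - 3*(-2 + 4)*(-19)/7) = -42781 + (81 - 6*(-19)/7) = -42781 + (81 - 3*(-38/7)) = -42781 + (81 + 114/7) = -42781 + 681/7 = -298786/7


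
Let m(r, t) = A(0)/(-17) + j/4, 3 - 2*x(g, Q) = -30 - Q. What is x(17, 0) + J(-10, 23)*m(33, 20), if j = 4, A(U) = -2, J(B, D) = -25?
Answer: -389/34 ≈ -11.441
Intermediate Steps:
x(g, Q) = 33/2 + Q/2 (x(g, Q) = 3/2 - (-30 - Q)/2 = 3/2 + (15 + Q/2) = 33/2 + Q/2)
m(r, t) = 19/17 (m(r, t) = -2/(-17) + 4/4 = -2*(-1/17) + 4*(1/4) = 2/17 + 1 = 19/17)
x(17, 0) + J(-10, 23)*m(33, 20) = (33/2 + (1/2)*0) - 25*19/17 = (33/2 + 0) - 475/17 = 33/2 - 475/17 = -389/34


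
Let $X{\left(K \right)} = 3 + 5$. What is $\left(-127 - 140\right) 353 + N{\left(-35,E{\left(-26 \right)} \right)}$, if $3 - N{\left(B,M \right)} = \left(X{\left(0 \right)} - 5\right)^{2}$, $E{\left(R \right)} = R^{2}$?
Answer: $-94257$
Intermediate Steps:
$X{\left(K \right)} = 8$
$N{\left(B,M \right)} = -6$ ($N{\left(B,M \right)} = 3 - \left(8 - 5\right)^{2} = 3 - 3^{2} = 3 - 9 = -6$)
$\left(-127 - 140\right) 353 + N{\left(-35,E{\left(-26 \right)} \right)} = \left(-127 - 140\right) 353 - 6 = \left(-267\right) 353 - 6 = -94251 - 6 = -94257$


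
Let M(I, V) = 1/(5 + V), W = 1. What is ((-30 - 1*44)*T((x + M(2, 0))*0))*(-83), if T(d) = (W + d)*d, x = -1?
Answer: 0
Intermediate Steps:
T(d) = d*(1 + d) (T(d) = (1 + d)*d = d*(1 + d))
((-30 - 1*44)*T((x + M(2, 0))*0))*(-83) = ((-30 - 1*44)*(((-1 + 1/(5 + 0))*0)*(1 + (-1 + 1/(5 + 0))*0)))*(-83) = ((-30 - 44)*(((-1 + 1/5)*0)*(1 + (-1 + 1/5)*0)))*(-83) = -74*(-1 + ⅕)*0*(1 + (-1 + ⅕)*0)*(-83) = -74*(-⅘*0)*(1 - ⅘*0)*(-83) = -0*(1 + 0)*(-83) = -0*(-83) = -74*0*(-83) = 0*(-83) = 0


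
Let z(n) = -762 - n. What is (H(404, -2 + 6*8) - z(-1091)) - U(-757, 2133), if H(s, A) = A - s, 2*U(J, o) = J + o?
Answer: -1375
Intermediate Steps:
U(J, o) = J/2 + o/2 (U(J, o) = (J + o)/2 = J/2 + o/2)
(H(404, -2 + 6*8) - z(-1091)) - U(-757, 2133) = (((-2 + 6*8) - 1*404) - (-762 - 1*(-1091))) - ((½)*(-757) + (½)*2133) = (((-2 + 48) - 404) - (-762 + 1091)) - (-757/2 + 2133/2) = ((46 - 404) - 1*329) - 1*688 = (-358 - 329) - 688 = -687 - 688 = -1375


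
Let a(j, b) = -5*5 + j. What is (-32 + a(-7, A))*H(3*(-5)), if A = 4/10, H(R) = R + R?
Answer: 1920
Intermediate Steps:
H(R) = 2*R
A = ⅖ (A = 4*(⅒) = ⅖ ≈ 0.40000)
a(j, b) = -25 + j
(-32 + a(-7, A))*H(3*(-5)) = (-32 + (-25 - 7))*(2*(3*(-5))) = (-32 - 32)*(2*(-15)) = -64*(-30) = 1920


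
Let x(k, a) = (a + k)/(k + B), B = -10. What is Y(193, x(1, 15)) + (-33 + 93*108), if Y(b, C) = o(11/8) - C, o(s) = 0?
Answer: 90115/9 ≈ 10013.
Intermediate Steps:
x(k, a) = (a + k)/(-10 + k) (x(k, a) = (a + k)/(k - 10) = (a + k)/(-10 + k))
Y(b, C) = -C (Y(b, C) = 0 - C = -C)
Y(193, x(1, 15)) + (-33 + 93*108) = -(15 + 1)/(-10 + 1) + (-33 + 93*108) = -16/(-9) + (-33 + 10044) = -(-1)*16/9 + 10011 = -1*(-16/9) + 10011 = 16/9 + 10011 = 90115/9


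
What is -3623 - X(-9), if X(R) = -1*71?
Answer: -3552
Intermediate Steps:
X(R) = -71
-3623 - X(-9) = -3623 - 1*(-71) = -3623 + 71 = -3552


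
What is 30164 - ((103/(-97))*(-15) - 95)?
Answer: 2933578/97 ≈ 30243.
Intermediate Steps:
30164 - ((103/(-97))*(-15) - 95) = 30164 - ((103*(-1/97))*(-15) - 95) = 30164 - (-103/97*(-15) - 95) = 30164 - (1545/97 - 95) = 30164 - 1*(-7670/97) = 30164 + 7670/97 = 2933578/97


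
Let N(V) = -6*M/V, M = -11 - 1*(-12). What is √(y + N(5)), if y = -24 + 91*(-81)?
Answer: 3*I*√20545/5 ≈ 86.001*I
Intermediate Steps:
M = 1 (M = -11 + 12 = 1)
y = -7395 (y = -24 - 7371 = -7395)
N(V) = -6/V
√(y + N(5)) = √(-7395 - 6/5) = √(-36981/5) = 3*I*√20545/5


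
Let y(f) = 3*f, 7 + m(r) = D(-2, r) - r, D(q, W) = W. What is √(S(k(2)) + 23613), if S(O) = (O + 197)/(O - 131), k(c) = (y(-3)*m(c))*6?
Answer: √1440747542/247 ≈ 153.67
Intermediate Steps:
m(r) = -7 (m(r) = -7 + (r - r) = -7 + 0 = -7)
k(c) = 378 (k(c) = ((3*(-3))*(-7))*6 = -9*(-7)*6 = 63*6 = 378)
S(O) = (197 + O)/(-131 + O)
√(S(k(2)) + 23613) = √((197 + 378)/(-131 + 378) + 23613) = √(575/247 + 23613) = √(5832986/247) = √1440747542/247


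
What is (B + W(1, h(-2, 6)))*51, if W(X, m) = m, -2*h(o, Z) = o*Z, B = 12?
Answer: 918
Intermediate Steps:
h(o, Z) = -Z*o/2 (h(o, Z) = -o*Z/2 = -Z*o/2)
(B + W(1, h(-2, 6)))*51 = (12 - ½*6*(-2))*51 = (12 + 6)*51 = 18*51 = 918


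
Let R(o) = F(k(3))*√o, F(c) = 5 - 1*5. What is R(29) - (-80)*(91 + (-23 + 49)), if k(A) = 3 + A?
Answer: 9360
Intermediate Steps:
F(c) = 0 (F(c) = 5 - 5 = 0)
R(o) = 0 (R(o) = 0*√o = 0)
R(29) - (-80)*(91 + (-23 + 49)) = 0 - (-80)*(91 + (-23 + 49)) = 0 - (-80)*(91 + 26) = 0 - (-80)*117 = 0 - 1*(-9360) = 0 + 9360 = 9360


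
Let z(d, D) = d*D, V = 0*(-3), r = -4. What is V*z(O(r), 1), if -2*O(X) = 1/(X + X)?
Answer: 0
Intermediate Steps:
V = 0
O(X) = -1/(4*X) (O(X) = -1/(2*(X + X)) = -1/(2*X)/2 = -1/(4*X))
z(d, D) = D*d
V*z(O(r), 1) = 0*(1*(-¼/(-4))) = 0*(1*(-¼*(-¼))) = 0*(1*(1/16)) = 0*(1/16) = 0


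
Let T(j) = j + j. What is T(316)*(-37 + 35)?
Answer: -1264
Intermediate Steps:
T(j) = 2*j
T(316)*(-37 + 35) = (2*316)*(-37 + 35) = 632*(-2) = -1264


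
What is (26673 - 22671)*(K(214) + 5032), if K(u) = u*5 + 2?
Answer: 24428208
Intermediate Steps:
K(u) = 2 + 5*u (K(u) = 5*u + 2 = 2 + 5*u)
(26673 - 22671)*(K(214) + 5032) = (26673 - 22671)*((2 + 5*214) + 5032) = 4002*((2 + 1070) + 5032) = 4002*(1072 + 5032) = 4002*6104 = 24428208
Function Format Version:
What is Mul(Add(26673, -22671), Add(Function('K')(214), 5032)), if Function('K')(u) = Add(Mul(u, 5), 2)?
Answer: 24428208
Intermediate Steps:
Function('K')(u) = Add(2, Mul(5, u)) (Function('K')(u) = Add(Mul(5, u), 2) = Add(2, Mul(5, u)))
Mul(Add(26673, -22671), Add(Function('K')(214), 5032)) = Mul(Add(26673, -22671), Add(Add(2, Mul(5, 214)), 5032)) = Mul(4002, Add(Add(2, 1070), 5032)) = Mul(4002, Add(1072, 5032)) = Mul(4002, 6104) = 24428208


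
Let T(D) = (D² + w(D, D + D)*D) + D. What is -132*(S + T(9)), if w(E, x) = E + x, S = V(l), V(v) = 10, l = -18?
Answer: -45276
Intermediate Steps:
S = 10
T(D) = D + 4*D² (T(D) = (D² + (D + (D + D))*D) + D = (D² + (D + 2*D)*D) + D = (D² + (3*D)*D) + D = (D² + 3*D²) + D = 4*D² + D = D + 4*D²)
-132*(S + T(9)) = -132*(10 + 9*(1 + 4*9)) = -132*(10 + 9*(1 + 36)) = -132*(10 + 9*37) = -132*(10 + 333) = -132*343 = -45276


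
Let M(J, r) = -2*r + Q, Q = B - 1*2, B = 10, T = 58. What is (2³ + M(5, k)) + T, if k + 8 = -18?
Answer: 126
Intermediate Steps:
k = -26 (k = -8 - 18 = -26)
Q = 8 (Q = 10 - 1*2 = 10 - 2 = 8)
M(J, r) = 8 - 2*r (M(J, r) = -2*r + 8 = 8 - 2*r)
(2³ + M(5, k)) + T = (2³ + (8 - 2*(-26))) + 58 = (8 + (8 + 52)) + 58 = (8 + 60) + 58 = 68 + 58 = 126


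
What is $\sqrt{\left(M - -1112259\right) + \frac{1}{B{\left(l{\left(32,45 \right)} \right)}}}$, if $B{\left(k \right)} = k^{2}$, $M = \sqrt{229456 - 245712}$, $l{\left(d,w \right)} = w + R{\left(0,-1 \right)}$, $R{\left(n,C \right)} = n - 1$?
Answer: $\frac{\sqrt{2153333425 + 15488 i \sqrt{254}}}{44} \approx 1054.6 + 0.060447 i$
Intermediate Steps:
$R{\left(n,C \right)} = -1 + n$
$l{\left(d,w \right)} = -1 + w$ ($l{\left(d,w \right)} = w + \left(-1 + 0\right) = w - 1 = -1 + w$)
$M = 8 i \sqrt{254}$ ($M = \sqrt{-16256} = 8 i \sqrt{254} \approx 127.5 i$)
$\sqrt{\left(M - -1112259\right) + \frac{1}{B{\left(l{\left(32,45 \right)} \right)}}} = \sqrt{\left(8 i \sqrt{254} - -1112259\right) + \frac{1}{\left(-1 + 45\right)^{2}}} = \sqrt{\left(8 i \sqrt{254} + 1112259\right) + \frac{1}{44^{2}}} = \sqrt{\left(1112259 + 8 i \sqrt{254}\right) + \frac{1}{1936}} = \sqrt{\frac{2153333425}{1936} + 8 i \sqrt{254}}$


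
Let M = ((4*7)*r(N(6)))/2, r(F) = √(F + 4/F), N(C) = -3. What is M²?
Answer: -2548/3 ≈ -849.33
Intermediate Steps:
M = 14*I*√39/3 (M = ((4*7)*√(-3 + 4/(-3)))/2 = (28*√(-3 + 4*(-⅓)))*(½) = (28*√(-3 - 4/3))*(½) = (28*√(-13/3))*(½) = (28*(I*√39/3))*(½) = (28*I*√39/3)*(½) = 14*I*√39/3 ≈ 29.143*I)
M² = (14*I*√39/3)² = -2548/3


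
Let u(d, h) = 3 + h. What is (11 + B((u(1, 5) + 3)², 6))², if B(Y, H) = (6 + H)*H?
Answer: 6889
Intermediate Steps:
B(Y, H) = H*(6 + H)
(11 + B((u(1, 5) + 3)², 6))² = (11 + 6*(6 + 6))² = (11 + 6*12)² = (11 + 72)² = 83² = 6889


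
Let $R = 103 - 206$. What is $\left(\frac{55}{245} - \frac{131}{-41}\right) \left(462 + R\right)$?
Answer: $\frac{2466330}{2009} \approx 1227.6$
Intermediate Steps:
$R = -103$
$\left(\frac{55}{245} - \frac{131}{-41}\right) \left(462 + R\right) = \left(\frac{55}{245} - \frac{131}{-41}\right) \left(462 - 103\right) = \left(55 \cdot \frac{1}{245} - - \frac{131}{41}\right) 359 = \left(\frac{11}{49} + \frac{131}{41}\right) 359 = \frac{6870}{2009} \cdot 359 = \frac{2466330}{2009}$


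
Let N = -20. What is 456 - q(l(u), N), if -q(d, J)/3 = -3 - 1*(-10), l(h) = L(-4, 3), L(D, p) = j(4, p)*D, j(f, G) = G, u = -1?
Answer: 477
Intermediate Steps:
L(D, p) = D*p (L(D, p) = p*D = D*p)
l(h) = -12 (l(h) = -4*3 = -12)
q(d, J) = -21 (q(d, J) = -3*(-3 - 1*(-10)) = -3*(-3 + 10) = -3*7 = -21)
456 - q(l(u), N) = 456 - 1*(-21) = 456 + 21 = 477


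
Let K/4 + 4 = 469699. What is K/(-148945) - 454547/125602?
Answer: -60736205695/3741557978 ≈ -16.233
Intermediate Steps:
K = 1878780 (K = -16 + 4*469699 = -16 + 1878796 = 1878780)
K/(-148945) - 454547/125602 = 1878780/(-148945) - 454547/125602 = 1878780*(-1/148945) - 454547*1/125602 = -375756/29789 - 454547/125602 = -60736205695/3741557978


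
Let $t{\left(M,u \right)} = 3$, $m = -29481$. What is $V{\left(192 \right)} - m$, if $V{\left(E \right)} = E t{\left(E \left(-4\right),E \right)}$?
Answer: $30057$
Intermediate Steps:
$V{\left(E \right)} = 3 E$ ($V{\left(E \right)} = E 3 = 3 E$)
$V{\left(192 \right)} - m = 3 \cdot 192 - -29481 = 576 + 29481 = 30057$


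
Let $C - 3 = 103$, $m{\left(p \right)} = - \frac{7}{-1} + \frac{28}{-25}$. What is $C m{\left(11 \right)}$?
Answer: $\frac{15582}{25} \approx 623.28$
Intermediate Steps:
$m{\left(p \right)} = \frac{147}{25}$ ($m{\left(p \right)} = \left(-7\right) \left(-1\right) + 28 \left(- \frac{1}{25}\right) = 7 - \frac{28}{25} = \frac{147}{25}$)
$C = 106$ ($C = 3 + 103 = 106$)
$C m{\left(11 \right)} = 106 \cdot \frac{147}{25} = \frac{15582}{25}$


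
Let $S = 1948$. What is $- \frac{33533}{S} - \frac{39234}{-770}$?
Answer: $\frac{25303711}{749980} \approx 33.739$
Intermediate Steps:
$- \frac{33533}{S} - \frac{39234}{-770} = - \frac{33533}{1948} - \frac{39234}{-770} = \left(-33533\right) \frac{1}{1948} - - \frac{19617}{385} = - \frac{33533}{1948} + \frac{19617}{385} = \frac{25303711}{749980}$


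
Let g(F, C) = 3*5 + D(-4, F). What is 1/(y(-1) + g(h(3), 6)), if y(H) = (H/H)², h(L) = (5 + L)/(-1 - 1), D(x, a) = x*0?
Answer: 1/16 ≈ 0.062500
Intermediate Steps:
D(x, a) = 0
h(L) = -5/2 - L/2 (h(L) = (5 + L)/(-2) = (5 + L)*(-½) = -5/2 - L/2)
y(H) = 1 (y(H) = 1² = 1)
g(F, C) = 15 (g(F, C) = 3*5 + 0 = 15 + 0 = 15)
1/(y(-1) + g(h(3), 6)) = 1/(1 + 15) = 1/16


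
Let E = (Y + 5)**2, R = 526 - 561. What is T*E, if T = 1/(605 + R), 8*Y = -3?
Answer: 1369/36480 ≈ 0.037527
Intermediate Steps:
Y = -3/8 (Y = (1/8)*(-3) = -3/8 ≈ -0.37500)
R = -35
E = 1369/64 (E = (-3/8 + 5)**2 = (37/8)**2 = 1369/64 ≈ 21.391)
T = 1/570 (T = 1/(605 - 35) = 1/570 ≈ 0.0017544)
T*E = (1/570)*(1369/64) = 1369/36480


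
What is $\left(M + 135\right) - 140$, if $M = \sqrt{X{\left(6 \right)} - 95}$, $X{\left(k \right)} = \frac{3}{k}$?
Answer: $-5 + \frac{3 i \sqrt{42}}{2} \approx -5.0 + 9.7211 i$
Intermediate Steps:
$M = \frac{3 i \sqrt{42}}{2}$ ($M = \sqrt{\frac{3}{6} - 95} = \sqrt{3 \cdot \frac{1}{6} - 95} = \sqrt{\frac{1}{2} - 95} = \sqrt{- \frac{189}{2}} = \frac{3 i \sqrt{42}}{2} \approx 9.7211 i$)
$\left(M + 135\right) - 140 = \left(\frac{3 i \sqrt{42}}{2} + 135\right) - 140 = \left(135 + \frac{3 i \sqrt{42}}{2}\right) - 140 = -5 + \frac{3 i \sqrt{42}}{2}$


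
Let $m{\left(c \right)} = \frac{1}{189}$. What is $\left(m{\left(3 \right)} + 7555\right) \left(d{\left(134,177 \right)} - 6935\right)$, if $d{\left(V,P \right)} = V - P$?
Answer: $- \frac{3321286096}{63} \approx -5.2719 \cdot 10^{7}$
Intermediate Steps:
$m{\left(c \right)} = \frac{1}{189}$
$\left(m{\left(3 \right)} + 7555\right) \left(d{\left(134,177 \right)} - 6935\right) = \left(\frac{1}{189} + 7555\right) \left(\left(134 - 177\right) - 6935\right) = \frac{1427896 \left(\left(134 - 177\right) - 6935\right)}{189} = \frac{1427896 \left(-43 - 6935\right)}{189} = \frac{1427896}{189} \left(-6978\right) = - \frac{3321286096}{63}$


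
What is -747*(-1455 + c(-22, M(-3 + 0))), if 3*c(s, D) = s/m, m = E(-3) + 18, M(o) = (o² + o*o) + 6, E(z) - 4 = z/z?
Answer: 25003833/23 ≈ 1.0871e+6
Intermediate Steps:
E(z) = 5 (E(z) = 4 + z/z = 4 + 1 = 5)
M(o) = 6 + 2*o² (M(o) = (o² + o²) + 6 = 2*o² + 6 = 6 + 2*o²)
m = 23 (m = 5 + 18 = 23)
c(s, D) = s/69 (c(s, D) = (s/23)/3 = s/69)
-747*(-1455 + c(-22, M(-3 + 0))) = -747*(-1455 + (1/69)*(-22)) = -747*(-1455 - 22/69) = -747*(-100417/69) = 25003833/23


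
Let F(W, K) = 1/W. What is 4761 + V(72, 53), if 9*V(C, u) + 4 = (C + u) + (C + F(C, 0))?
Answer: 3099025/648 ≈ 4782.4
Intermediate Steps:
V(C, u) = -4/9 + u/9 + 1/(9*C) + 2*C/9 (V(C, u) = -4/9 + ((C + u) + (C + 1/C))/9 = -4/9 + (u + 1/C + 2*C)/9 = -4/9 + (u/9 + 1/(9*C) + 2*C/9) = -4/9 + u/9 + 1/(9*C) + 2*C/9)
4761 + V(72, 53) = 4761 + (⅑)*(1 + 72*(-4 + 53 + 2*72))/72 = 4761 + (⅑)*(1/72)*(1 + 72*(-4 + 53 + 144)) = 4761 + (⅑)*(1/72)*(1 + 72*193) = 4761 + (⅑)*(1/72)*(1 + 13896) = 4761 + (⅑)*(1/72)*13897 = 4761 + 13897/648 = 3099025/648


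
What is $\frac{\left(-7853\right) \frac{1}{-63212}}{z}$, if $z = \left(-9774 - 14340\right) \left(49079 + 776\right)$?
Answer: $- \frac{7853}{75993685745640} \approx -1.0334 \cdot 10^{-10}$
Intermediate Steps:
$z = -1202203470$ ($z = \left(-24114\right) 49855 = -1202203470$)
$\frac{\left(-7853\right) \frac{1}{-63212}}{z} = \frac{\left(-7853\right) \frac{1}{-63212}}{-1202203470} = \left(-7853\right) \left(- \frac{1}{63212}\right) \left(- \frac{1}{1202203470}\right) = \frac{7853}{63212} \left(- \frac{1}{1202203470}\right) = - \frac{7853}{75993685745640}$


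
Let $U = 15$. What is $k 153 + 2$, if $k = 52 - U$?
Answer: $5663$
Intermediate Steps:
$k = 37$ ($k = 52 - 15 = 37$)
$k 153 + 2 = 37 \cdot 153 + 2 = 5661 + 2 = 5663$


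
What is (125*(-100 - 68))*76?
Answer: -1596000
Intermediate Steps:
(125*(-100 - 68))*76 = (125*(-168))*76 = -21000*76 = -1596000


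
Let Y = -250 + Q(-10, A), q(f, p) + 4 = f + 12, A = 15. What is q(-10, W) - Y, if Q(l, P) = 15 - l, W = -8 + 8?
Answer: 223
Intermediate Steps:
W = 0
q(f, p) = 8 + f (q(f, p) = -4 + (f + 12) = -4 + (12 + f) = 8 + f)
Y = -225 (Y = -250 + (15 - 1*(-10)) = -250 + (15 + 10) = -250 + 25 = -225)
q(-10, W) - Y = (8 - 10) - 1*(-225) = -2 + 225 = 223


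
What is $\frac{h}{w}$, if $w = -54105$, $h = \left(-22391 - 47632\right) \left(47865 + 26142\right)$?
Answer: $\frac{1727397387}{18035} \approx 95780.0$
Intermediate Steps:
$h = -5182192161$ ($h = \left(-70023\right) 74007 = -5182192161$)
$\frac{h}{w} = - \frac{5182192161}{-54105} = \left(-5182192161\right) \left(- \frac{1}{54105}\right) = \frac{1727397387}{18035}$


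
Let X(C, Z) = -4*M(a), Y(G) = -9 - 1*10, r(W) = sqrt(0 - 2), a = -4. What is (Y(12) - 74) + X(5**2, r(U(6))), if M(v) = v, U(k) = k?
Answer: -77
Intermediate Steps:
r(W) = I*sqrt(2) (r(W) = sqrt(-2) = I*sqrt(2))
Y(G) = -19 (Y(G) = -9 - 10 = -19)
X(C, Z) = 16 (X(C, Z) = -4*(-4) = 16)
(Y(12) - 74) + X(5**2, r(U(6))) = (-19 - 74) + 16 = -93 + 16 = -77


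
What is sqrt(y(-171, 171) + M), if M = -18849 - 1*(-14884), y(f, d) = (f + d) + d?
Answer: I*sqrt(3794) ≈ 61.595*I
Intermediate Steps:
y(f, d) = f + 2*d (y(f, d) = (d + f) + d = f + 2*d)
M = -3965 (M = -18849 + 14884 = -3965)
sqrt(y(-171, 171) + M) = sqrt((-171 + 2*171) - 3965) = sqrt((-171 + 342) - 3965) = sqrt(171 - 3965) = sqrt(-3794) = I*sqrt(3794)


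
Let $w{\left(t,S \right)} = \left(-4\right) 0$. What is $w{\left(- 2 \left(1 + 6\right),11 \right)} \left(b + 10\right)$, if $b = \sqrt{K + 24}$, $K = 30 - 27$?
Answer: $0$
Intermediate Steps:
$K = 3$ ($K = 30 - 27 = 3$)
$b = 3 \sqrt{3}$ ($b = \sqrt{3 + 24} = \sqrt{27} = 3 \sqrt{3} \approx 5.1962$)
$w{\left(t,S \right)} = 0$
$w{\left(- 2 \left(1 + 6\right),11 \right)} \left(b + 10\right) = 0 \left(3 \sqrt{3} + 10\right) = 0 \left(10 + 3 \sqrt{3}\right) = 0$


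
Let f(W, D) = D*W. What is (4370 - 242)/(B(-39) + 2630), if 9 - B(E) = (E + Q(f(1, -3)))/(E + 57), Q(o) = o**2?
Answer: 6192/3961 ≈ 1.5632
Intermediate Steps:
B(E) = 9 - (9 + E)/(57 + E) (B(E) = 9 - (E + (-3*1)**2)/(E + 57) = 9 - (E + (-3)**2)/(57 + E) = 9 - (E + 9)/(57 + E) = 9 - (9 + E)/(57 + E))
(4370 - 242)/(B(-39) + 2630) = (4370 - 242)/(8*(63 - 39)/(57 - 39) + 2630) = 4128/(8*24/18 + 2630) = 4128/(8*(1/18)*24 + 2630) = 4128/(32/3 + 2630) = 4128/(7922/3) = 4128*(3/7922) = 6192/3961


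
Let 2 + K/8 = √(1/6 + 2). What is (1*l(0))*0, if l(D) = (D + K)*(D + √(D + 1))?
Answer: 0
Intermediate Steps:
K = -16 + 4*√78/3 (K = -16 + 8*√(1/6 + 2) = -16 + 8*√(⅙ + 2) = -16 + 8*√(13/6) = -16 + 8*(√78/6) = -16 + 4*√78/3 ≈ -4.2243)
l(D) = (D + √(1 + D))*(-16 + D + 4*√78/3) (l(D) = (D + (-16 + 4*√78/3))*(D + √(D + 1)) = (-16 + D + 4*√78/3)*(D + √(1 + D)) = (D + √(1 + D))*(-16 + D + 4*√78/3))
(1*l(0))*0 = (1*(0² + 0*√(1 + 0) - 4/3*0*(12 - √78) + 4*√(1 + 0)*(-12 + √78)/3))*0 = (1*(0 + 0*√1 + 0 + 4*√1*(-12 + √78)/3))*0 = (1*(0 + 0*1 + 0 + (4/3)*1*(-12 + √78)))*0 = (1*(0 + 0 + 0 + (-16 + 4*√78/3)))*0 = (1*(-16 + 4*√78/3))*0 = (-16 + 4*√78/3)*0 = 0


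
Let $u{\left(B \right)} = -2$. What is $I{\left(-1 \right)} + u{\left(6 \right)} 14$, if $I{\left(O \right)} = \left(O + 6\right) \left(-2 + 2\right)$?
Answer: $-28$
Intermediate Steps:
$I{\left(O \right)} = 0$ ($I{\left(O \right)} = \left(6 + O\right) 0 = 0$)
$I{\left(-1 \right)} + u{\left(6 \right)} 14 = 0 - 28 = -28$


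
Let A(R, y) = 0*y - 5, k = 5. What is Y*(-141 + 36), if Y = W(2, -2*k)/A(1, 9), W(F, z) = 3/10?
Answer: 63/10 ≈ 6.3000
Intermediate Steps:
W(F, z) = 3/10 (W(F, z) = 3*(1/10) = 3/10)
A(R, y) = -5 (A(R, y) = 0 - 5 = -5)
Y = -3/50 (Y = (3/10)/(-5) = (3/10)*(-1/5) = -3/50 ≈ -0.060000)
Y*(-141 + 36) = -3*(-141 + 36)/50 = -3/50*(-105) = 63/10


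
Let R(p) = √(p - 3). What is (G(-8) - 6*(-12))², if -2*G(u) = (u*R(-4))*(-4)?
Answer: 3392 - 2304*I*√7 ≈ 3392.0 - 6095.8*I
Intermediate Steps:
R(p) = √(-3 + p)
G(u) = 2*I*u*√7 (G(u) = -u*√(-3 - 4)*(-4)/2 = -u*√(-7)*(-4)/2 = -u*(I*√7)*(-4)/2 = -I*u*√7*(-4)/2 = -(-2)*I*u*√7 = 2*I*u*√7)
(G(-8) - 6*(-12))² = (2*I*(-8)*√7 - 6*(-12))² = (-16*I*√7 + 72)² = (72 - 16*I*√7)²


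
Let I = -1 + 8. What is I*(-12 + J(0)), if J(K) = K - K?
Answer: -84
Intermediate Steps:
J(K) = 0
I = 7
I*(-12 + J(0)) = 7*(-12 + 0) = 7*(-12) = -84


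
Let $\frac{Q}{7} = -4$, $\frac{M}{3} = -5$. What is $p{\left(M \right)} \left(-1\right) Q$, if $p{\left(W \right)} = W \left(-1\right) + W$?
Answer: $0$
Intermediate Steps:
$M = -15$ ($M = 3 \left(-5\right) = -15$)
$Q = -28$ ($Q = 7 \left(-4\right) = -28$)
$p{\left(W \right)} = 0$ ($p{\left(W \right)} = - W + W = 0$)
$p{\left(M \right)} \left(-1\right) Q = 0 \left(-1\right) \left(-28\right) = 0 \left(-28\right) = 0$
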